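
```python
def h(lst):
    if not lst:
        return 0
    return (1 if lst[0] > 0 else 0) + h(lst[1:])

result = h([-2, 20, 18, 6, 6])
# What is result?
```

Count of positive elements in [-2, 20, 18, 6, 6] = 4

Answer: 4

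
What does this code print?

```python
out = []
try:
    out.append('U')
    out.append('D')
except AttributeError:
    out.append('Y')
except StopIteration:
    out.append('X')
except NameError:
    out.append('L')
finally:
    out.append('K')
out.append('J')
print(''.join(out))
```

Execution trace: 'U' (try body) → 'D' (try body, no exception) → 'K' (finally) → 'J' (after the try/except). Output: UDKJ

Answer: UDKJ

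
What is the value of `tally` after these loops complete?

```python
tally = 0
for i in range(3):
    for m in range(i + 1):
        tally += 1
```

Triangle: 1 + 2 + ... + 3
`tally` takes the values: 0 → 1 → 2 → 3 → 4 → 5 → 6

Answer: 6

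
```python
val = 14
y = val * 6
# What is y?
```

Trace:
`val = 14` → val = 14
`y = val * 6` → y = 84
So y = 84

Answer: 84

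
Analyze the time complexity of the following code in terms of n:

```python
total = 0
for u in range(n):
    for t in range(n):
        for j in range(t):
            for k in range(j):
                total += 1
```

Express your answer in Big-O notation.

Each loop level contributes: n × n × n × n. Multiplying the contributions gives O(n^4).

Answer: O(n^4)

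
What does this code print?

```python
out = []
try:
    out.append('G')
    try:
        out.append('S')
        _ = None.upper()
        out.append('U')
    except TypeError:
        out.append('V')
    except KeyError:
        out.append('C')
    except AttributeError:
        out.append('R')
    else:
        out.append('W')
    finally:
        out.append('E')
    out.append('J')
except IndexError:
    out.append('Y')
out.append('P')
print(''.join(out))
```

Execution trace: 'G' (try body) → 'S' (inner try body) → 'R' (inner except AttributeError) → 'E' (inner finally) → 'J' (try body, no exception) → 'P' (after the try/except). Output: GSREJP

Answer: GSREJP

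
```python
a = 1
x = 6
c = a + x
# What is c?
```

Trace:
`a = 1` → a = 1
`x = 6` → x = 6
`c = a + x` → c = 7
So c = 7

Answer: 7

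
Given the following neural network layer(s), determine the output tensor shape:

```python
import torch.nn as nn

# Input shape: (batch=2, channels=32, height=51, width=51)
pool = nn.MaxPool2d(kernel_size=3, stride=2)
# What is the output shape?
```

Input: (2, 32, 51, 51) -> Output: (2, 32, 25, 25)

Answer: (2, 32, 25, 25)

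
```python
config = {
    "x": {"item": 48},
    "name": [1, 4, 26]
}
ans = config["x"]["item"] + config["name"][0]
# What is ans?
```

Trace:
`config = { ...` → config = {'x': {'item': 48}, 'name': [1, 4, 26]}
`ans = config["x"]["item"] + config["name"][0]` → ans = 49
So ans = 49

Answer: 49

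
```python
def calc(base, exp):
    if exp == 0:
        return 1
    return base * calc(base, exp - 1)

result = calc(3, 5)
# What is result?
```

calc(3, 5) = 3 * 3 * 3 * 3 * 3 = 243

Answer: 243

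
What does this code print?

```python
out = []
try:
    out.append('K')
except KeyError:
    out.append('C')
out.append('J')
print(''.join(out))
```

Execution trace: 'K' (try body, no exception) → 'J' (after the try/except). Output: KJ

Answer: KJ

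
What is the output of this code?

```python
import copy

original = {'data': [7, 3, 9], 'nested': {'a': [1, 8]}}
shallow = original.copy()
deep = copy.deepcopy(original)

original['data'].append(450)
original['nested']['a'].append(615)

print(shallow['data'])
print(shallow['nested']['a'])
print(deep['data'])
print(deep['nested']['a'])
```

Key concept: comparing shallow vs deep copy.
Step by step:
`original = {'data': [7, 3, 9], 'nested': {'a': [1, 8]}}` → original = {'data': [7, 3, 9], 'nested': {'a': [1, 8]}}
`shallow = original.copy()` → shallow = {'data': [7, 3, 9], 'nested': {'a': [1, 8]}}
`deep = copy.deepcopy(original)` → deep = {'data': [7, 3, 9], 'nested': {'a': [1, 8]}}
`original['data'].append(450)` → original = {'data': [7, 3, 9, 450], 'nested': {'a': [1, 8]}}; shallow = {'data': [7, 3, 9, 450], 'nested': {'a': [1, 8]}}
`original['nested']['a'].append(615)` → original = {'data': [7, 3, 9, 450], 'nested': {'a': [1, 8, 615]}}; shallow = {'data': [7, 3, 9, 450], 'nested': {'a': [1, 8, 615]}}
`print(shallow['data'])` → prints [7, 3, 9, 450]
`print(shallow['nested']['a'])` → prints [1, 8, 615]
`print(deep['data'])` → prints [7, 3, 9]
`print(deep['nested']['a'])` → prints [1, 8]

Answer:
[7, 3, 9, 450]
[1, 8, 615]
[7, 3, 9]
[1, 8]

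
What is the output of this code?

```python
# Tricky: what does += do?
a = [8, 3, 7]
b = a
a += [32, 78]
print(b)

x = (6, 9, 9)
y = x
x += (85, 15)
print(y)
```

Key concept: += behavior differs for mutable vs immutable.
Step by step:
`a = [8, 3, 7]` → a = [8, 3, 7]
`b = a` → b = [8, 3, 7] (same object as a)
`a += [32, 78]` → a = [8, 3, 7, 32, 78] (same object as b); b = [8, 3, 7, 32, 78] (same object as a)
`print(b)` → prints [8, 3, 7, 32, 78]
`x = (6, 9, 9)` → x = (6, 9, 9)
`y = x` → y = (6, 9, 9)
`x += (85, 15)` → x = (6, 9, 9, 85, 15)
`print(y)` → prints (6, 9, 9)

Answer:
[8, 3, 7, 32, 78]
(6, 9, 9)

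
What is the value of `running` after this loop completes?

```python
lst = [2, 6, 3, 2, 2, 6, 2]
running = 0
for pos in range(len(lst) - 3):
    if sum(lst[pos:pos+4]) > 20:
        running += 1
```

Count windows with sum > 20
`running` takes the values: 0

Answer: 0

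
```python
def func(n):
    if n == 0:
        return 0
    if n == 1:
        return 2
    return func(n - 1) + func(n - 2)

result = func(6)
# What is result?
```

Build up from base cases: func(0)=0, func(1)=2, func(2)=2, func(3)=4, func(4)=6, func(5)=10, func(6)=16

Answer: 16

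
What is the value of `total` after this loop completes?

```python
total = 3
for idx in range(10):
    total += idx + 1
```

Start at 3, add 1 to 10 = 58
`total` takes the values: 3 → 4 → 6 → 9 → 13 → 18 → 24 → 31 → 39 → 48 → 58

Answer: 58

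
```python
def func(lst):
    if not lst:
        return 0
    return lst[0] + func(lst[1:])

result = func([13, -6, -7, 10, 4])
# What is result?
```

13 + (-6) + (-7) + 10 + 4 + 0 = 14

Answer: 14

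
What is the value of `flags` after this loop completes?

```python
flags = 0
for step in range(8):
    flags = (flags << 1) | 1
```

Build 8 consecutive 1-bits: 0b11111111
`flags` takes the values: 0 → 1 → 3 → 7 → 15 → 31 → 63 → 127 → 255

Answer: 255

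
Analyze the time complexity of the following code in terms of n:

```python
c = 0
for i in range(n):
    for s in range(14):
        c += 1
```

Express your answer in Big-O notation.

Each loop level contributes: n × 1. Multiplying the contributions gives O(n).

Answer: O(n)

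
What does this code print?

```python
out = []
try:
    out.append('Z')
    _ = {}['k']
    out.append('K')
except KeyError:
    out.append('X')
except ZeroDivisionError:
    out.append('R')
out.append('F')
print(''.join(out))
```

Execution trace: 'Z' (try body) → 'X' (except KeyError) → 'F' (after the try/except). Output: ZXF

Answer: ZXF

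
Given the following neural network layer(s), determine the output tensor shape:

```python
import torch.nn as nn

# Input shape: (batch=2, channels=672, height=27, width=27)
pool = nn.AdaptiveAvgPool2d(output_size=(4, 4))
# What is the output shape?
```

Input: (2, 672, 27, 27) -> Output: (2, 672, 4, 4)

Answer: (2, 672, 4, 4)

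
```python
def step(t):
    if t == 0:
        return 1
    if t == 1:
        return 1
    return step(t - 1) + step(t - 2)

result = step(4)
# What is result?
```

Build up from base cases: step(0)=1, step(1)=1, step(2)=2, step(3)=3, step(4)=5

Answer: 5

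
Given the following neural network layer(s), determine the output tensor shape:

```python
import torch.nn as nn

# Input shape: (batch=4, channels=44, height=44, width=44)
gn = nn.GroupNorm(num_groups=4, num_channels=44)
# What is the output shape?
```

Input: (4, 44, 44, 44) -> Output: (4, 44, 44, 44)

Answer: (4, 44, 44, 44)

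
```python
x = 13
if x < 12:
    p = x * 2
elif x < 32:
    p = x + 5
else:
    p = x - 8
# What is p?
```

Trace:
`x = 13` → x = 13
`if x < 12: ...` → x < 12 is False, x < 32 is True → p = 18
So p = 18

Answer: 18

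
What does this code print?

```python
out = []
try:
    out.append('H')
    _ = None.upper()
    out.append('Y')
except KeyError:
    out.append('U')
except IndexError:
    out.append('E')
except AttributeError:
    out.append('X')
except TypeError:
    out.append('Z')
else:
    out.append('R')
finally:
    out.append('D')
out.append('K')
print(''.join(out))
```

Execution trace: 'H' (try body) → 'X' (except AttributeError) → 'D' (finally) → 'K' (after the try/except). Output: HXDK

Answer: HXDK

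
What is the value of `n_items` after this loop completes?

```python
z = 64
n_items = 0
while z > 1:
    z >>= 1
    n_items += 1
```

Count right shifts until 1
`n_items` takes the values: 0 → 1 → 2 → 3 → 4 → 5 → 6

Answer: 6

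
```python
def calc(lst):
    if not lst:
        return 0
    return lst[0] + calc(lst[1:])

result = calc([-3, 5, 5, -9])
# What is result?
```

(-3) + 5 + 5 + (-9) + 0 = -2

Answer: -2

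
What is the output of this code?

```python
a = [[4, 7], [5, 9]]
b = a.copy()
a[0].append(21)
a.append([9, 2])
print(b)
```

Key concept: shallow copy with nested lists.
Step by step:
`a = [[4, 7], [5, 9]]` → a = [[4, 7], [5, 9]]
`b = a.copy()` → b = [[4, 7], [5, 9]]
`a[0].append(21)` → a = [[4, 7, 21], [5, 9]]; b = [[4, 7, 21], [5, 9]]
`a.append([9, 2])` → a = [[4, 7, 21], [5, 9], [9, 2]]
`print(b)` → prints [[4, 7, 21], [5, 9]]

Answer: [[4, 7, 21], [5, 9]]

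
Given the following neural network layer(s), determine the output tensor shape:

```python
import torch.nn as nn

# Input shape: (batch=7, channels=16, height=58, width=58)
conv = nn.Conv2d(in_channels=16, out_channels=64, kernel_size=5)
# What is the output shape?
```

Input: (7, 16, 58, 58) -> Output: (7, 64, 54, 54)

Answer: (7, 64, 54, 54)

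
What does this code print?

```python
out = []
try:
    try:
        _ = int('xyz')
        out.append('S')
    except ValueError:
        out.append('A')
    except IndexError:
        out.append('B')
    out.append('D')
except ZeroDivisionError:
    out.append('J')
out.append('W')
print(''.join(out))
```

Execution trace: 'A' (inner except ValueError) → 'D' (try body, no exception) → 'W' (after the try/except). Output: ADW

Answer: ADW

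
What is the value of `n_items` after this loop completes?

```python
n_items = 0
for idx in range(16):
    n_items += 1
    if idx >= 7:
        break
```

Loop breaks when idx reaches 7, n_items is 8
`n_items` takes the values: 0 → 1 → 2 → 3 → 4 → 5 → 6 → 7 → 8

Answer: 8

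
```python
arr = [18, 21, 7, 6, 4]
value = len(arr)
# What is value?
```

Trace:
`arr = [18, 21, 7, 6, 4]` → arr = [18, 21, 7, 6, 4]
`value = len(arr)` → value = 5
So value = 5

Answer: 5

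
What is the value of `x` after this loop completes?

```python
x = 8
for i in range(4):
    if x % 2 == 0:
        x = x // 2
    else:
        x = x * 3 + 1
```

Collatz-style transformation from 8
`x` takes the values: 8 → 4 → 2 → 1 → 4

Answer: 4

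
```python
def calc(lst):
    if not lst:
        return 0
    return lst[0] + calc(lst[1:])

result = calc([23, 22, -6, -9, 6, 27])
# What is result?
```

23 + 22 + (-6) + (-9) + 6 + 27 + 0 = 63

Answer: 63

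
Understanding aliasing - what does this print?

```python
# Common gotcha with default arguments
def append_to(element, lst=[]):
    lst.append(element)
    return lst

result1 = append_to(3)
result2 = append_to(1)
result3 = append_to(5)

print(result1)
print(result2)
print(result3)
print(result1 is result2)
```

Key concept: mutable default argument gotcha.
Step by step:
`result1 = append_to(3)` → result1 = [3]
`result2 = append_to(1)` → result1 = [3, 1] (same object as result2); result2 = [3, 1] (same object as result1)
`result3 = append_to(5)` → result1 = [3, 1, 5] (same object as result2, result3); result2 = [3, 1, 5] (same object as result1, result3); result3 = [3, 1, 5] (same object as result1, result2)
`print(result1)` → prints [3, 1, 5]
`print(result2)` → prints [3, 1, 5]
`print(result3)` → prints [3, 1, 5]
`print(result1 is result2)` → prints True

Answer:
[3, 1, 5]
[3, 1, 5]
[3, 1, 5]
True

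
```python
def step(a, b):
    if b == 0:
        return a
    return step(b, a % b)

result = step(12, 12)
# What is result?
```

step(12, 12) -> step(12, 0) -> 12

Answer: 12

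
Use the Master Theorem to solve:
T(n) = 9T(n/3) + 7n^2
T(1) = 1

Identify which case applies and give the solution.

a=9, b=3, f(n)=7n^2. log_3(9) = 2. Since c=2 = 2, Case 2 applies: T(n) = Θ(n^log_b(a) · log n) = O(n^2 log n).

Answer: O(n^2 log n) - Case 2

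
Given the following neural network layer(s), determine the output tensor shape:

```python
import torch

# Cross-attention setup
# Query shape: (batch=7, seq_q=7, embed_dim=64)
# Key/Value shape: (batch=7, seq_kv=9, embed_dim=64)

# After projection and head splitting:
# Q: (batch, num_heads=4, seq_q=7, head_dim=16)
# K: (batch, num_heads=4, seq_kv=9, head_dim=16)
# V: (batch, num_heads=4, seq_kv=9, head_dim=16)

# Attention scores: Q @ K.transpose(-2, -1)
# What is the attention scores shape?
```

Input: (7, 7, 64) -> Output: (7, 4, 7, 9)

Answer: (7, 4, 7, 9)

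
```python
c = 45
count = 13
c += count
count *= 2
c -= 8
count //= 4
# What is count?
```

Trace:
`c = 45` → c = 45
`count = 13` → count = 13
`c += count` → c = 58
`count *= 2` → count = 26
`c -= 8` → c = 50
`count //= 4` → count = 6
So count = 6

Answer: 6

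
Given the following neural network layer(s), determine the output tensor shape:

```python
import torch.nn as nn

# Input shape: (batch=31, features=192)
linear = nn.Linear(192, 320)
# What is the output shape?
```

Input: (31, 192) -> Output: (31, 320)

Answer: (31, 320)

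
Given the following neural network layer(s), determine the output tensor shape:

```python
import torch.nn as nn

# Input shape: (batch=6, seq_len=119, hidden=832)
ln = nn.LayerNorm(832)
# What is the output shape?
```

Input: (6, 119, 832) -> Output: (6, 119, 832)

Answer: (6, 119, 832)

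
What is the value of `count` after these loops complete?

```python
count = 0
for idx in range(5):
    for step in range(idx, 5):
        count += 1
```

Upper triangle: 5 + 4 + ... + 1
`count` takes the values: 0 → 1 → 2 → 3 → 4 → 5 → 6 → 7 → 8 → 9 → 10 → 11 → 12 → 13 → 14 → 15

Answer: 15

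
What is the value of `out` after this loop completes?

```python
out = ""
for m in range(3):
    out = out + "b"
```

Repeat 'b' 3 times
`out` takes the values: "" → "b" → "bb" → "bbb"

Answer: "bbb"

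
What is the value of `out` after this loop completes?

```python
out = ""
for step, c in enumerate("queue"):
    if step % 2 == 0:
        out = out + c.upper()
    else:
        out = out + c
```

Uppercase even positions in 'queue'
`out` takes the values: "" → "Q" → "Qu" → "QuE" → "QuEu" → "QuEuE"

Answer: "QuEuE"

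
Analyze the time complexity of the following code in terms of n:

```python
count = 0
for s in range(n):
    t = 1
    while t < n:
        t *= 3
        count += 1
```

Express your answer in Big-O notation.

Each loop level contributes: n × log n. Multiplying the contributions gives O(n log n).

Answer: O(n log n)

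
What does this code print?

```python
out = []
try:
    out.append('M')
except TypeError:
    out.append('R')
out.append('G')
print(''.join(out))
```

Execution trace: 'M' (try body, no exception) → 'G' (after the try/except). Output: MG

Answer: MG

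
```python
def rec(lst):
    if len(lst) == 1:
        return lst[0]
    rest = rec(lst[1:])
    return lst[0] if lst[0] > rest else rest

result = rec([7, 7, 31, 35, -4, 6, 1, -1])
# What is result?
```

Recursive max over [7, 7, 31, 35, -4, 6, 1, -1] = 35

Answer: 35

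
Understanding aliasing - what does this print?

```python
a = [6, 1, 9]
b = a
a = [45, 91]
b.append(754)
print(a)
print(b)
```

Key concept: rebinding vs mutation: a is rebound to a new list, b still points at the original.
Step by step:
`a = [6, 1, 9]` → a = [6, 1, 9]
`b = a` → b = [6, 1, 9] (same object as a)
`a = [45, 91]` → a = [45, 91]
`b.append(754)` → b = [6, 1, 9, 754]
`print(a)` → prints [45, 91]
`print(b)` → prints [6, 1, 9, 754]

Answer:
[45, 91]
[6, 1, 9, 754]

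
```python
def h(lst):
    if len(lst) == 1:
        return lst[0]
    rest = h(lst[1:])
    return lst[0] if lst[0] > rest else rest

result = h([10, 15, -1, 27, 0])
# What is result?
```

Recursive max over [10, 15, -1, 27, 0] = 27

Answer: 27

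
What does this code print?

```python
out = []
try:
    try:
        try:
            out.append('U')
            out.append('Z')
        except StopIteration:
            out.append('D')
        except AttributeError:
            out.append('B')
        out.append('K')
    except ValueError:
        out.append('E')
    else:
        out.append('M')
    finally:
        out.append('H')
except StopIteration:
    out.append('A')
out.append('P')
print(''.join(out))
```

Execution trace: 'U' (inner try body) → 'Z' (inner try body, no exception) → 'K' (try body, no exception) → 'M' (else) → 'H' (finally) → 'P' (after the try/except). Output: UZKMHP

Answer: UZKMHP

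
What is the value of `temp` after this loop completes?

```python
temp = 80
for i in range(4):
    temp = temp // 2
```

Halve 4 times: 80 // 2^4 = 5
`temp` takes the values: 80 → 40 → 20 → 10 → 5

Answer: 5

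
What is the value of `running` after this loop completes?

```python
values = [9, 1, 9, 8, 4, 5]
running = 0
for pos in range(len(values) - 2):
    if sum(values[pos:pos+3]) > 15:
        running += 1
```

Count windows with sum > 15
`running` takes the values: 0 → 1 → 2 → 3 → 4

Answer: 4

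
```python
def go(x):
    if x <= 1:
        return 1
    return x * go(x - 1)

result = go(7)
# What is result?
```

go(7) = 7 * 6 * 5 * 4 * 3 * 2 * 1 = 5040

Answer: 5040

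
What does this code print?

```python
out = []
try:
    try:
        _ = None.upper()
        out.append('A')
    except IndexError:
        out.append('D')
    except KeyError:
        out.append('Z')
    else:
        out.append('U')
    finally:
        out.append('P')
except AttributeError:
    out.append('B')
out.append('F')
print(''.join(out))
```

Execution trace: 'P' (finally) → 'B' (outer except AttributeError) → 'F' (after the try/except). Output: PBF

Answer: PBF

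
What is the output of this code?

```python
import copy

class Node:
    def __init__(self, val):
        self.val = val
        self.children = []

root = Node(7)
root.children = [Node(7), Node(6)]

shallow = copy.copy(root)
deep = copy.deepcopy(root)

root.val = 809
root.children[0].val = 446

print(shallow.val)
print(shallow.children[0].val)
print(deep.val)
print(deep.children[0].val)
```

Key concept: deep copy with custom objects.
Step by step:
`root = Node(7)` → root = Node(val=7, children=[])
`root.children = [Node(7), Node(6)]` → root = Node(val=7, children=[Node(val=7, children=[]), Node(val=6, children=[])])
`shallow = copy.copy(root)` → shallow = Node(val=7, children=[Node(val=7, children=[]), Node(val=6, children=[])])
`deep = copy.deepcopy(root)` → deep = Node(val=7, children=[Node(val=7, children=[]), Node(val=6, children=[])])
`root.val = 809` → root = Node(val=809, children=[Node(val=7, children=[]), Node(val=6, children=[])])
`root.children[0].val = 446` → root = Node(val=809, children=[Node(val=446, children=[]), Node(val=6, children=[])]); shallow = Node(val=7, children=[Node(val=446, children=[]), Node(val=6, children=[])])
`print(shallow.val)` → prints 7
`print(shallow.children[0].val)` → prints 446
`print(deep.val)` → prints 7
`print(deep.children[0].val)` → prints 7

Answer:
7
446
7
7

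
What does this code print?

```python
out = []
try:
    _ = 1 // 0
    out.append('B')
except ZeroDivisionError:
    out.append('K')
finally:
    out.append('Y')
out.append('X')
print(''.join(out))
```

Execution trace: 'K' (except ZeroDivisionError) → 'Y' (finally) → 'X' (after the try/except). Output: KYX

Answer: KYX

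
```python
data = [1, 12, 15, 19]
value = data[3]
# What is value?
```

Trace:
`data = [1, 12, 15, 19]` → data = [1, 12, 15, 19]
`value = data[3]` → value = 19
So value = 19

Answer: 19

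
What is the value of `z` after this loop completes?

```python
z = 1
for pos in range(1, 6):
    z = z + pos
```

Start at 1, add 1 through 5
`z` takes the values: 1 → 2 → 4 → 7 → 11 → 16

Answer: 16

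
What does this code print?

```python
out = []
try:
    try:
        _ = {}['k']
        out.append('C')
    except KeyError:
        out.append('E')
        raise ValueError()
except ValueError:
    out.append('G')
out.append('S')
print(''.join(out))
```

Execution trace: 'E' (inner except KeyError) → 'G' (outer except ValueError) → 'S' (after the try/except). Output: EGS

Answer: EGS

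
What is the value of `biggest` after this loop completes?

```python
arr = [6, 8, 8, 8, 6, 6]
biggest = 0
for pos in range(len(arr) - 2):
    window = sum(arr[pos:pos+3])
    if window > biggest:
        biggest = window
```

Max sum of 3-element window in [6, 8, 8, 8, 6, 6]
`biggest` takes the values: 0 → 22 → 24

Answer: 24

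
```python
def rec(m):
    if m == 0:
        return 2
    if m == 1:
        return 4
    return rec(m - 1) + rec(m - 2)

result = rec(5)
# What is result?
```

Build up from base cases: rec(0)=2, rec(1)=4, rec(2)=6, rec(3)=10, rec(4)=16, rec(5)=26

Answer: 26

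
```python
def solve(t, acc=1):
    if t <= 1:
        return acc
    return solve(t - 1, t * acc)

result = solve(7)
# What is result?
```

Accumulator trace (n, acc): (7, 1) -> (6, 7) -> (5, 42) -> (4, 210) -> (3, 840) -> (2, 2520) -> (1, 5040) -> return 5040

Answer: 5040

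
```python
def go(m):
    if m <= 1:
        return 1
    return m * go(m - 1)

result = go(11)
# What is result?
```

go(11) = 11 * 10 * 9 * 8 * 7 * 6 * 5 * 4 * 3 * 2 * 1 = 39916800

Answer: 39916800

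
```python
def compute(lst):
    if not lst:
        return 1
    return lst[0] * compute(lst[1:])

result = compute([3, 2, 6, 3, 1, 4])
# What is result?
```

Product over [3, 2, 6, 3, 1, 4] = 3 * 2 * 6 * 3 * 1 * 4 = 432

Answer: 432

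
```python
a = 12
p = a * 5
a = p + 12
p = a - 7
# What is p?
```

Trace:
`a = 12` → a = 12
`p = a * 5` → p = 60
`a = p + 12` → a = 72
`p = a - 7` → p = 65
So p = 65

Answer: 65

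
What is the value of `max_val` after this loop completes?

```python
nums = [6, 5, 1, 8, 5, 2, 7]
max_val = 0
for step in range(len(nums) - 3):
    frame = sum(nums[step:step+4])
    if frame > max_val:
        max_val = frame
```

Max sum of 4-element window in [6, 5, 1, 8, 5, 2, 7]
`max_val` takes the values: 0 → 20 → 22

Answer: 22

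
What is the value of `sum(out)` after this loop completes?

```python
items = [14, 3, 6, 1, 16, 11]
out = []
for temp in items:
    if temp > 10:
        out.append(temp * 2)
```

Sum of doubled values > 10
`out` takes the values: [] → [28] → [28, 32] → [28, 32, 22]
So `sum(out)` = 82

Answer: 82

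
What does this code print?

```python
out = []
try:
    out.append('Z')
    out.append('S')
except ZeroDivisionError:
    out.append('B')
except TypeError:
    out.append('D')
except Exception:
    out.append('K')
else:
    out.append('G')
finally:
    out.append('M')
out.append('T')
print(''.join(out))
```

Execution trace: 'Z' (try body) → 'S' (try body, no exception) → 'G' (else) → 'M' (finally) → 'T' (after the try/except). Output: ZSGMT

Answer: ZSGMT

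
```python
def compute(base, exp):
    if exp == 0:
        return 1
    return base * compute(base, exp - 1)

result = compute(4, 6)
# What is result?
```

compute(4, 6) = 4 * 4 * 4 * 4 * 4 * 4 = 4096

Answer: 4096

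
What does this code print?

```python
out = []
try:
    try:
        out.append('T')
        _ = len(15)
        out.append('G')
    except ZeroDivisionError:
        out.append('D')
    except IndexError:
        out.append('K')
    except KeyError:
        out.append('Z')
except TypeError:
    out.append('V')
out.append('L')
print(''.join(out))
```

Execution trace: 'T' (try body) → 'V' (outer except TypeError) → 'L' (after the try/except). Output: TVL

Answer: TVL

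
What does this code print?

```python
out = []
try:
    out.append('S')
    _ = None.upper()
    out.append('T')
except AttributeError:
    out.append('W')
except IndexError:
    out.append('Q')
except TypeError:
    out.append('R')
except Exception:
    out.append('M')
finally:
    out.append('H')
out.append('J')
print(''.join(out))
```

Execution trace: 'S' (try body) → 'W' (except AttributeError) → 'H' (finally) → 'J' (after the try/except). Output: SWHJ

Answer: SWHJ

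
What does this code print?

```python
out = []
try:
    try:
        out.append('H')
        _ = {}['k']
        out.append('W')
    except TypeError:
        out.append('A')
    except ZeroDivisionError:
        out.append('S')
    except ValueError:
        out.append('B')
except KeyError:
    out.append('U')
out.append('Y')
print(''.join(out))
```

Execution trace: 'H' (inner try body) → 'U' (outer except KeyError) → 'Y' (after the try/except). Output: HUY

Answer: HUY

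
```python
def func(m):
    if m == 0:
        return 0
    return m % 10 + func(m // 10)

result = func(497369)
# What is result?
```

Sum of digits of 497369: 9 + 6 + 3 + 7 + 9 + 4 = 38

Answer: 38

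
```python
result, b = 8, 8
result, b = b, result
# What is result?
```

Trace:
`result, b = 8, 8` → result = 8; b = 8
`result, b = b, result` → result = 8; b = 8
So result = 8

Answer: 8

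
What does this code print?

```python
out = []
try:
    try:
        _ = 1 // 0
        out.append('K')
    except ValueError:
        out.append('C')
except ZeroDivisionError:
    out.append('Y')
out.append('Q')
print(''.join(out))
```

Execution trace: 'Y' (outer except ZeroDivisionError) → 'Q' (after the try/except). Output: YQ

Answer: YQ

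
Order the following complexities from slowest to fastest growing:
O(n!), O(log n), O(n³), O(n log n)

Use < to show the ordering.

Ordered by growth rate: O(log n) < O(n log n) < O(n³) < O(n!)

Answer: O(log n) < O(n log n) < O(n³) < O(n!)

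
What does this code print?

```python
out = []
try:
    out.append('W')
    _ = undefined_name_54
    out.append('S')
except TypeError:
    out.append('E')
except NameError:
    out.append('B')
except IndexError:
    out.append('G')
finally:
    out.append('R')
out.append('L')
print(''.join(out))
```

Execution trace: 'W' (try body) → 'B' (except NameError) → 'R' (finally) → 'L' (after the try/except). Output: WBRL

Answer: WBRL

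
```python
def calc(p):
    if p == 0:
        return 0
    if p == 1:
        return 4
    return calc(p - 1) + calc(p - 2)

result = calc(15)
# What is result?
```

Build up from base cases: calc(0)=0, calc(1)=4, calc(2)=4, calc(3)=8, calc(4)=12, calc(5)=20, calc(6)=32, ..., calc(15)=2440

Answer: 2440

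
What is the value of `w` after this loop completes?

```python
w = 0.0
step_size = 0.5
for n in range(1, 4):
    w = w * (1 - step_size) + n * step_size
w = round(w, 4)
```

Moving average with lr=0.5
`w` takes the values: 0.0 → 0.5 → 1.25 → 2.125

Answer: 2.125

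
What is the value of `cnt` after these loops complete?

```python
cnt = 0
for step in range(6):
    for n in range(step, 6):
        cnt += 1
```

Upper triangle: 6 + 5 + ... + 1
`cnt` takes the values: 0 → 1 → 2 → 3 → 4 → 5 → 6 → 7 → 8 → 9 → 10 → 11 → 12 → 13 → 14 → 15 → 16 → 17 → 18 → 19 → 20 → 21

Answer: 21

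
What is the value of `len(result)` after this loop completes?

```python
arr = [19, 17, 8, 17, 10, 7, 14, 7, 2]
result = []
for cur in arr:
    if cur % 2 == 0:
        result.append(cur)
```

Count even numbers in [19, 17, 8, 17, 10, 7, 14, 7, 2]
`result` takes the values: [] → [8] → [8, 10] → [8, 10, 14] → [8, 10, 14, 2]
So `len(result)` = 4

Answer: 4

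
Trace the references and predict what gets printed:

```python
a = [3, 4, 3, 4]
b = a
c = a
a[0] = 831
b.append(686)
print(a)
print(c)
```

Key concept: multiple aliases.
Step by step:
`a = [3, 4, 3, 4]` → a = [3, 4, 3, 4]
`b = a` → b = [3, 4, 3, 4] (same object as a)
`c = a` → c = [3, 4, 3, 4] (same object as a, b)
`a[0] = 831` → a = [831, 4, 3, 4] (same object as b, c); b = [831, 4, 3, 4] (same object as a, c); c = [831, 4, 3, 4] (same object as a, b)
`b.append(686)` → a = [831, 4, 3, 4, 686] (same object as b, c); b = [831, 4, 3, 4, 686] (same object as a, c); c = [831, 4, 3, 4, 686] (same object as a, b)
`print(a)` → prints [831, 4, 3, 4, 686]
`print(c)` → prints [831, 4, 3, 4, 686]

Answer:
[831, 4, 3, 4, 686]
[831, 4, 3, 4, 686]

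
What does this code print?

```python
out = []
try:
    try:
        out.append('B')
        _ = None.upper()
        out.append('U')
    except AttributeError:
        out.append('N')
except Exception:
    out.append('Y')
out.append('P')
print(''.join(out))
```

Execution trace: 'B' (inner try body) → 'N' (inner except AttributeError) → 'P' (after the try/except). Output: BNP

Answer: BNP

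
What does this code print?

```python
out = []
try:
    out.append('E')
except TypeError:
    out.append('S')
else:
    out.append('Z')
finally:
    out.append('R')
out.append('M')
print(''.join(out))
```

Execution trace: 'E' (try body, no exception) → 'Z' (else) → 'R' (finally) → 'M' (after the try/except). Output: EZRM

Answer: EZRM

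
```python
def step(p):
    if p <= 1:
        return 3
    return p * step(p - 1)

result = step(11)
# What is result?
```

step(11) = 11 * 10 * 9 * 8 * 7 * 6 * 5 * 4 * 3 * 2 * 3 = 119750400

Answer: 119750400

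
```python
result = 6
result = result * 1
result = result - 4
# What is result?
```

Trace:
`result = 6` → result = 6
`result = result * 1` → result = 6
`result = result - 4` → result = 2
So result = 2

Answer: 2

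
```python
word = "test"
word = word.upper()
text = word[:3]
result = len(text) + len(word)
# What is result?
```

Trace:
`word = "test"` → word = 'test'
`word = word.upper()` → word = 'TEST'
`text = word[:3]` → text = 'TES'
`result = len(text) + len(word)` → result = 7
So result = 7

Answer: 7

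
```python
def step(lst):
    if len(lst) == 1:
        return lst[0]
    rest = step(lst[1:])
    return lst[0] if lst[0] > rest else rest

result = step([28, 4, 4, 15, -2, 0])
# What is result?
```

Recursive max over [28, 4, 4, 15, -2, 0] = 28

Answer: 28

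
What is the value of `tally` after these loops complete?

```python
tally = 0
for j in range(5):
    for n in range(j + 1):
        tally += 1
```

Triangle: 1 + 2 + ... + 5
`tally` takes the values: 0 → 1 → 2 → 3 → 4 → 5 → 6 → 7 → 8 → 9 → 10 → 11 → 12 → 13 → 14 → 15

Answer: 15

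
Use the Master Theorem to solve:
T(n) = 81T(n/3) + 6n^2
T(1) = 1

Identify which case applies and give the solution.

a=81, b=3, f(n)=6n^2. log_3(81) = 4. Since c=2 < 4, Case 1 applies: T(n) = Θ(n^log_b(a)) = O(n^4).

Answer: O(n^4) - Case 1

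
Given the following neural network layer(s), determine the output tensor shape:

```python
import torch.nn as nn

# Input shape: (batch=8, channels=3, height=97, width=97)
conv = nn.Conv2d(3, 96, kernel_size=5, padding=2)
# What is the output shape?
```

Input: (8, 3, 97, 97) -> Output: (8, 96, 97, 97)

Answer: (8, 96, 97, 97)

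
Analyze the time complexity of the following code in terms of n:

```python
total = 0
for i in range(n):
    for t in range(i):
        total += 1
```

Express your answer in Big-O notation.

Each loop level contributes: n × n. Multiplying the contributions gives O(n^2).

Answer: O(n^2)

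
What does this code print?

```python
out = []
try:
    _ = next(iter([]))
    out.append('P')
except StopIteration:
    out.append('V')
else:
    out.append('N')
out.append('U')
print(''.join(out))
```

Execution trace: 'V' (except StopIteration) → 'U' (after the try/except). Output: VU

Answer: VU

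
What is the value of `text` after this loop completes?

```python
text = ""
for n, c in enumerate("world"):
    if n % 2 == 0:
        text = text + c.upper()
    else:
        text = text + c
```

Uppercase even positions in 'world'
`text` takes the values: "" → "W" → "Wo" → "WoR" → "WoRl" → "WoRlD"

Answer: "WoRlD"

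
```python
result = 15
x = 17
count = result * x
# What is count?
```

Trace:
`result = 15` → result = 15
`x = 17` → x = 17
`count = result * x` → count = 255
So count = 255

Answer: 255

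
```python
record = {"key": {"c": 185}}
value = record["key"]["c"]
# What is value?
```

Trace:
`record = {"key": {"c": 185}}` → record = {'key': {'c': 185}}
`value = record["key"]["c"]` → value = 185
So value = 185

Answer: 185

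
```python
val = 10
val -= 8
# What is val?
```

Trace:
`val = 10` → val = 10
`val -= 8` → val = 2
So val = 2

Answer: 2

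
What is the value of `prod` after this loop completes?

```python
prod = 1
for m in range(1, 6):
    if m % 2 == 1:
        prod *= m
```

Product of odd numbers 1 to 5
`prod` takes the values: 1 → 3 → 15

Answer: 15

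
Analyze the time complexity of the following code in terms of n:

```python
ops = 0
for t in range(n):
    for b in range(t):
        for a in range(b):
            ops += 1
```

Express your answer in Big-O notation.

Each loop level contributes: n × n × n. Multiplying the contributions gives O(n^3).

Answer: O(n^3)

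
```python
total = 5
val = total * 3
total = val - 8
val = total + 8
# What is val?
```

Trace:
`total = 5` → total = 5
`val = total * 3` → val = 15
`total = val - 8` → total = 7
`val = total + 8` → val = 15
So val = 15

Answer: 15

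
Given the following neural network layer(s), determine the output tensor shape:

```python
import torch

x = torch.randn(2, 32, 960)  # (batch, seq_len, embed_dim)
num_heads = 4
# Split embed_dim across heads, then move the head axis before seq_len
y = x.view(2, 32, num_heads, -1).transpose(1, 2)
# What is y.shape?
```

Input: (2, 32, 960) -> head_dim = 960 // 4 = 240; after view: (2, 32, 4, 240) -> after transpose(1, 2): (2, 4, 32, 240) -> Output: (2, 4, 32, 240)

Answer: (2, 4, 32, 240)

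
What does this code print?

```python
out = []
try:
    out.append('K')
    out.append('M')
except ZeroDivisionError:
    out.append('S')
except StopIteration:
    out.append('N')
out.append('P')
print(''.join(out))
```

Execution trace: 'K' (try body) → 'M' (try body, no exception) → 'P' (after the try/except). Output: KMP

Answer: KMP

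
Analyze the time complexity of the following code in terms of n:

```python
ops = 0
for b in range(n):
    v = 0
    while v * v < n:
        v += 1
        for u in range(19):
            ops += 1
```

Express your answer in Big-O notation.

Each loop level contributes: n × √n × 1. Multiplying the contributions gives O(n√n).

Answer: O(n√n)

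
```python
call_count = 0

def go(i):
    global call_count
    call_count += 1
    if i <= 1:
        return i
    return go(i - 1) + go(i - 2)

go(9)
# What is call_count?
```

Calls(i) = 1 + Calls(i-1) + Calls(i-2); Calls(0)=Calls(1)=1. For i=9 this gives 109.

Answer: 109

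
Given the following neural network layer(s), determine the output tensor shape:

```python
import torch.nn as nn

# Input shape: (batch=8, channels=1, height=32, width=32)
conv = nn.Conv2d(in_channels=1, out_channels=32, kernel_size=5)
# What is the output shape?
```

Input: (8, 1, 32, 32) -> Output: (8, 32, 28, 28)

Answer: (8, 32, 28, 28)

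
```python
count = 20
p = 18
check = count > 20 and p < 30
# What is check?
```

Trace:
`count = 20` → count = 20
`p = 18` → p = 18
`check = count > 20 and p < 30` → check = False
So check = False

Answer: False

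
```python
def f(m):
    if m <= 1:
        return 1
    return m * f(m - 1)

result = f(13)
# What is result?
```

f(13) = 13 * 12 * 11 * 10 * 9 * 8 * 7 * 6 * 5 * 4 * 3 * 2 * 1 = 6227020800

Answer: 6227020800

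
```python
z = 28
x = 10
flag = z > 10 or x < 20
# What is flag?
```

Trace:
`z = 28` → z = 28
`x = 10` → x = 10
`flag = z > 10 or x < 20` → flag = True
So flag = True

Answer: True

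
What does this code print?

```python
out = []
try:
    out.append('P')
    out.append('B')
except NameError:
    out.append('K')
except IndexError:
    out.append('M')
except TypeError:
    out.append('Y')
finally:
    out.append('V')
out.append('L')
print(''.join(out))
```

Execution trace: 'P' (try body) → 'B' (try body, no exception) → 'V' (finally) → 'L' (after the try/except). Output: PBVL

Answer: PBVL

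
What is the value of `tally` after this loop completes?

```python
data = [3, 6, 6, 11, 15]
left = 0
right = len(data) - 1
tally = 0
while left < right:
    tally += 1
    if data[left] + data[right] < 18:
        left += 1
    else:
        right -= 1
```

Steps to find pair summing to 18
`tally` takes the values: 0 → 1 → 2 → 3 → 4

Answer: 4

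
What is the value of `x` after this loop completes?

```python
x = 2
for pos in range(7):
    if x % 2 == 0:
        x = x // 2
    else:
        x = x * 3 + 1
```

Collatz-style transformation from 2
`x` takes the values: 2 → 1 → 4 → 2 → 1 → 4 → 2 → 1

Answer: 1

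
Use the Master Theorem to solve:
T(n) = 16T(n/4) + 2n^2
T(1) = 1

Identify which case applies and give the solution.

a=16, b=4, f(n)=2n^2. log_4(16) = 2. Since c=2 = 2, Case 2 applies: T(n) = Θ(n^log_b(a) · log n) = O(n^2 log n).

Answer: O(n^2 log n) - Case 2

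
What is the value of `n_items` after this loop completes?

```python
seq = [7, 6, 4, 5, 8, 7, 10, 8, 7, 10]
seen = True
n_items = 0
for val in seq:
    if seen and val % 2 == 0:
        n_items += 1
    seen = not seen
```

Count even values at even positions
`n_items` takes the values: 0 → 1 → 2 → 3

Answer: 3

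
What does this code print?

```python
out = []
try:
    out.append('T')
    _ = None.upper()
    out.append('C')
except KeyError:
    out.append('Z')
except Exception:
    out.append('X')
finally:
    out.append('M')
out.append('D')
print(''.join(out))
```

Execution trace: 'T' (try body) → 'X' (except Exception) → 'M' (finally) → 'D' (after the try/except). Output: TXMD

Answer: TXMD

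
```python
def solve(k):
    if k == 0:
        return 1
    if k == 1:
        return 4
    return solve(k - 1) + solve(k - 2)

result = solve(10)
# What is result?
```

Build up from base cases: solve(0)=1, solve(1)=4, solve(2)=5, solve(3)=9, solve(4)=14, solve(5)=23, solve(6)=37, ..., solve(10)=254

Answer: 254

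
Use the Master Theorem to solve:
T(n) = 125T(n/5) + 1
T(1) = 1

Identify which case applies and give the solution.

a=125, b=5, f(n)=1. log_5(125) = 3. Since c=0 < 3, Case 1 applies: T(n) = Θ(n^log_b(a)) = O(n^3).

Answer: O(n^3) - Case 1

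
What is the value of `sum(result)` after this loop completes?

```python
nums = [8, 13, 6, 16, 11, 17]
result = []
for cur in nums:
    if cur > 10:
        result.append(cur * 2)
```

Sum of doubled values > 10
`result` takes the values: [] → [26] → [26, 32] → [26, 32, 22] → [26, 32, 22, 34]
So `sum(result)` = 114

Answer: 114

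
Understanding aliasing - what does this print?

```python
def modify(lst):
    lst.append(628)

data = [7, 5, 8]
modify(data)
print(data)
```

Key concept: function modifies passed list.
Step by step:
`data = [7, 5, 8]` → data = [7, 5, 8]
`modify(data)` → data = [7, 5, 8, 628]
`print(data)` → prints [7, 5, 8, 628]

Answer: [7, 5, 8, 628]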